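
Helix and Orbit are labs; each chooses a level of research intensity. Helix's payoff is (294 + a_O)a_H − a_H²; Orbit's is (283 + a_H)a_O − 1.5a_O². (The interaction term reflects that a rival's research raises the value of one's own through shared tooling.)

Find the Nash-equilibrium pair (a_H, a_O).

233, 172

Expanding Helix's payoff: 294a_H + a_Oa_H − a_H².
∂π/∂a_H = 294 + a_O − 2a_H = 0, so a_H = 147 + 0.5a_O.
Likewise for Orbit: a_O = 283/3 + (1/3)a_H.
Plugging a_O into Helix's best response: a_H = 147 + 0.5(283/3 + (1/3)a_H) ⇒ (5/6)a_H = 1165/6, so a_H = 233.
Then a_O = 283/3 + (1/3)·233 = 172.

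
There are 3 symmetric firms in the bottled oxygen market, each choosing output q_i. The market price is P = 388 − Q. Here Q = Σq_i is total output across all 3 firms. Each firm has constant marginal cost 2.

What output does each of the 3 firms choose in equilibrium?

A representative firm's profit is π_i = q_i(388 − Q) − 2q_i, with Q = q_i + Σ_{j≠i} q_j.
First-order condition: 386 − 2q_i − Σ_{j≠i} q_j = 0.
Imposing symmetry (q_j = q for all j) turns Σ_{j≠i} q_j into 2q, so 386 = 4q and q = 96.5.

96.5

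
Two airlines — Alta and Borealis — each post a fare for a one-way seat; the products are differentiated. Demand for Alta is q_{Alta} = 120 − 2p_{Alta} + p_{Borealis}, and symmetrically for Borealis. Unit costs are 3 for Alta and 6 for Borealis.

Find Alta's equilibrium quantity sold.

Alta's profit: π = (p_{Alta} − 3)(120 − 2p_{Alta} + p_{Borealis}).
∂π/∂p_{Alta} = 126 − 4p_{Alta} + p_{Borealis} = 0 ⇒ p_{Alta} = 31.5 + 0.25p_{Borealis}.
Similarly p_{Borealis} = 33 + 0.25p_{Alta}.
Plugging p_{Borealis} into Alta's best response: p_{Alta} = 31.5 + 0.25(33 + 0.25p_{Alta}) ⇒ 0.9375p_{Alta} = 39.75, so p_{Alta} = 42.4.
Then p_{Borealis} = 33 + 0.25·42.4 = 43.6.
q_{Alta} = 120 − 2·42.4 + 43.6 = 78.8.

78.8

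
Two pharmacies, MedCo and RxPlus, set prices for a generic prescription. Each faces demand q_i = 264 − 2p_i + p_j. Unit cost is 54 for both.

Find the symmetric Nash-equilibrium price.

124

MedCo's profit: π = (p_{MedCo} − 54)(264 − 2p_{MedCo} + p_{RxPlus}).
∂π/∂p_{MedCo} = 372 − 4p_{MedCo} + p_{RxPlus} = 0 ⇒ p_{MedCo} = 93 + 0.25p_{RxPlus}.
By symmetry p_{RxPlus} = p_{MedCo}; substituting into the reaction function, 0.75p_{MedCo} = 93 and p_{MedCo} = 124.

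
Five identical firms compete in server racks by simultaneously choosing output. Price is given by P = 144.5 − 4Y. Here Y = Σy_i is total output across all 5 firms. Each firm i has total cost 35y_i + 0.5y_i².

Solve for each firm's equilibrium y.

4.38

A representative firm's profit is π_i = y_i(144.5 − 4Y) − 35y_i − 0.5y_i², with Y = y_i + Σ_{j≠i} y_j.
First-order condition: 109.5 − 9y_i − 4Σ_{j≠i} y_j = 0.
Imposing symmetry (y_j = y for all j) turns Σ_{j≠i} y_j into 4y, so 109.5 = 25y and y = 4.38.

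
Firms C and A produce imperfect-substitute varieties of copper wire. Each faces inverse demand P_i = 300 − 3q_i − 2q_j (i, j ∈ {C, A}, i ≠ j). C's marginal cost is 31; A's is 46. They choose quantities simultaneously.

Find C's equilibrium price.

Firm C's profit: π = q_C(300 − 3q_C − 2q_A) − 31q_C.
∂π/∂q_C = 269 − 6q_C − 2q_A = 0 ⇒ q_C = 269/6 − (1/3)q_A.
Similarly q_A = 127/3 − (1/3)q_C.
Solving the two reaction functions simultaneously: (1 − (−1/3)(−1/3))q_C = 269/6 − (1/3)·(127/3), so (8/9)q_C = 553/18 and q_C = 34.5625.
Then q_A = 127/3 − (1/3)·34.5625 = 30.8125.
P_C = 300 − 3·34.5625 − 2·30.8125 = 134.6875.

134.6875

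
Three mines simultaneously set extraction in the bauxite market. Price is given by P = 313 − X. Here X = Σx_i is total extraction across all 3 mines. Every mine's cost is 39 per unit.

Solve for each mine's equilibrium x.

A representative mine's profit is π_i = x_i(313 − X) − 39x_i, with X = x_i + Σ_{j≠i} x_j.
First-order condition: 274 − 2x_i − Σ_{j≠i} x_j = 0.
With identical mines, set every x_j = x: then 274 − 2x − 2x = 0, i.e. x = 274/4 = 68.5.

68.5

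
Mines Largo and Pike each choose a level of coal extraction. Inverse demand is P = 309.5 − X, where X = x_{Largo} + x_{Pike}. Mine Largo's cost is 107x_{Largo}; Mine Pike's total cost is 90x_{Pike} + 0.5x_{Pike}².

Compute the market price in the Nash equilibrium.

184.6

Mine Largo's profit: π = x_{Largo}(309.5 − (x_{Largo} + x_{Pike})) − 107x_{Largo}.
∂π/∂x_{Largo} = 202.5 − 2x_{Largo} − x_{Pike} = 0, so x_{Largo} = 101.25 − 0.5x_{Pike}.
For Pike: ∂π/∂x_{Pike} = 219.5 − 3x_{Pike} − x_{Largo} = 0 ⇒ x_{Pike} = 439/6 − (1/3)x_{Largo}.
Plugging x_{Pike} into Largo's best response: x_{Largo} = 101.25 − 0.5(439/6 − (1/3)x_{Largo}) ⇒ (5/6)x_{Largo} = 194/3, so x_{Largo} = 77.6.
Then x_{Pike} = 439/6 − (1/3)·77.6 = 47.3.
Equilibrium price: P = 309.5 − 124.9 = 184.6.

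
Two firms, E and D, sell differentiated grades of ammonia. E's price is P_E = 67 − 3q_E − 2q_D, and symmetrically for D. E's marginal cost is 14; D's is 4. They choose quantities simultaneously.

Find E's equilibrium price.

Firm E's profit: π = q_E(67 − 3q_E − 2q_D) − 14q_E.
∂π/∂q_E = 53 − 6q_E − 2q_D = 0 ⇒ q_E = 53/6 − (1/3)q_D.
Similarly q_D = 10.5 − (1/3)q_E.
Plugging q_D into E's best response: q_E = 53/6 − (1/3)(10.5 − (1/3)q_E) ⇒ (8/9)q_E = 16/3, so q_E = 6.
Then q_D = 10.5 − (1/3)·6 = 8.5.
P_E = 67 − 3·6 − 2·8.5 = 32.

32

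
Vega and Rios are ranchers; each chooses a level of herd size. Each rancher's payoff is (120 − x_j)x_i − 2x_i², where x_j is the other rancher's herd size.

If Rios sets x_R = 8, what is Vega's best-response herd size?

28

Vega's payoff is (120 − x_R)x_V − 2x_V².
∂π/∂x_V = 120 − x_R − 4x_V = 0, so x_V = 30 − 0.25x_R.
At x_R = 8: x_V = 30 − 0.25·8 = 28.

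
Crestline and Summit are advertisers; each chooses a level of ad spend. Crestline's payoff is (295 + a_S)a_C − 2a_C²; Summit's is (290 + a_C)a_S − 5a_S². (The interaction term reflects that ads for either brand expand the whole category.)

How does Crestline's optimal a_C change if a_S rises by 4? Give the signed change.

1

Expanding Crestline's payoff: 295a_C + a_Sa_C − 2a_C².
∂π/∂a_C = 295 + a_S − 4a_C = 0, so a_C = 73.75 + 0.25a_S.
The reaction-function slope is 0.25, so a 4-unit rise in a_S moves a_C by 0.25 × 4 = 1. Crestline's best response rises — the actions are strategic complements.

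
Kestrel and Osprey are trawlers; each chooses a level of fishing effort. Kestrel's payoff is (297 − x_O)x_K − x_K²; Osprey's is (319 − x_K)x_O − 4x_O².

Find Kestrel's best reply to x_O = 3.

Expanding Kestrel's payoff: 297x_K − x_Ox_K − x_K².
∂π/∂x_K = 297 − x_O − 2x_K = 0, so x_K = 148.5 − 0.5x_O.
At x_O = 3: x_K = 148.5 − 0.5·3 = 147.

147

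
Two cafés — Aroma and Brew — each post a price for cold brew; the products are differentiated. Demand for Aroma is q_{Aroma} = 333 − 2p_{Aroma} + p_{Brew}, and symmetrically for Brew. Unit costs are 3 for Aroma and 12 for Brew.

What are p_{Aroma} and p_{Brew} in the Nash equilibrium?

114.2, 117.8

Aroma's profit: π = (p_{Aroma} − 3)(333 − 2p_{Aroma} + p_{Brew}).
∂π/∂p_{Aroma} = 339 − 4p_{Aroma} + p_{Brew} = 0 ⇒ p_{Aroma} = 84.75 + 0.25p_{Brew}.
Similarly p_{Brew} = 89.25 + 0.25p_{Aroma}.
Substituting the second reaction function into the first: p_{Aroma} = 84.75 + 0.25(89.25 + 0.25p_{Aroma}), which gives 0.9375p_{Aroma} = 107.0625 ⇒ p_{Aroma} = 114.2.
Then p_{Brew} = 89.25 + 0.25·114.2 = 117.8.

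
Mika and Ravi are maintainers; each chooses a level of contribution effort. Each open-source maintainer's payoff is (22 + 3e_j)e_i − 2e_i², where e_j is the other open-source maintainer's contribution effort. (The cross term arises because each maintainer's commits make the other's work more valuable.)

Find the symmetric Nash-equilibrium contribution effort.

22

Mika's payoff is (22 + 3e_R)e_M − 2e_M².
∂π/∂e_M = 22 + 3e_R − 4e_M = 0, so e_M = 5.5 + 0.75e_R.
The game is symmetric, so in equilibrium e_R = e_M: the reaction function gives 0.25e_M = 5.5, hence e_M = 22.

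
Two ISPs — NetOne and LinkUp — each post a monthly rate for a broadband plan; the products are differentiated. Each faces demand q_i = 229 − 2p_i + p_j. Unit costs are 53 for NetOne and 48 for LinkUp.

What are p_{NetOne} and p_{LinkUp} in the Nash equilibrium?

111, 109

NetOne's profit: π = (p_{NetOne} − 53)(229 − 2p_{NetOne} + p_{LinkUp}).
∂π/∂p_{NetOne} = 335 − 4p_{NetOne} + p_{LinkUp} = 0 ⇒ p_{NetOne} = 83.75 + 0.25p_{LinkUp}.
Similarly p_{LinkUp} = 81.25 + 0.25p_{NetOne}.
Plugging p_{LinkUp} into NetOne's best response: p_{NetOne} = 83.75 + 0.25(81.25 + 0.25p_{NetOne}) ⇒ 0.9375p_{NetOne} = 104.0625, so p_{NetOne} = 111.
Then p_{LinkUp} = 81.25 + 0.25·111 = 109.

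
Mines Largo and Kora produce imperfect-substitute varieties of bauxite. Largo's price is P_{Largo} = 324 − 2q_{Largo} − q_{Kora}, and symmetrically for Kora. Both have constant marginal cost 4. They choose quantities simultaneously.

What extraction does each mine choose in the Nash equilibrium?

Mine Largo's profit: π = q_{Largo}(324 − 2q_{Largo} − q_{Kora}) − 4q_{Largo}.
∂π/∂q_{Largo} = 320 − 4q_{Largo} − q_{Kora} = 0 ⇒ q_{Largo} = 80 − 0.25q_{Kora}.
Setting q_{Largo} = q_{Kora} in the reaction function: q_{Largo} = 80 − 0.25q_{Largo}, so q_{Largo} = 80 / 1.25 = 64.

64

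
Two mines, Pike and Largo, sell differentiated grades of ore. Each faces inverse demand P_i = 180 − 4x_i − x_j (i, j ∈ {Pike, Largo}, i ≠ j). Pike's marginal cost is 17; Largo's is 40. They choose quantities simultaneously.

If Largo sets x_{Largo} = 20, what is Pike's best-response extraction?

Mine Pike's profit: π = x_{Pike}(180 − 4x_{Pike} − x_{Largo}) − 17x_{Pike}.
∂π/∂x_{Pike} = 163 − 8x_{Pike} − x_{Largo} = 0 ⇒ x_{Pike} = 20.375 − 0.125x_{Largo}.
At x_{Largo} = 20: x_{Pike} = 20.375 − 0.125·20 = 17.875.

17.875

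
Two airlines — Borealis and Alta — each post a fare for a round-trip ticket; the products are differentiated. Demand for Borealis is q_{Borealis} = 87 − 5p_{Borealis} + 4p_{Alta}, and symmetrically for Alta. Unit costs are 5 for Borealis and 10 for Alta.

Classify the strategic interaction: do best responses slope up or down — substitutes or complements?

Borealis's profit: π = (p_{Borealis} − 5)(87 − 5p_{Borealis} + 4p_{Alta}).
∂π/∂p_{Borealis} = 112 − 10p_{Borealis} + 4p_{Alta} = 0 ⇒ p_{Borealis} = 11.2 + 0.4p_{Alta}.
The best-response slope dp_{Borealis}/dp_{Alta} = 0.4 > 0: the reaction function is upward-sloping, so the choices are strategic complements.

strategic complements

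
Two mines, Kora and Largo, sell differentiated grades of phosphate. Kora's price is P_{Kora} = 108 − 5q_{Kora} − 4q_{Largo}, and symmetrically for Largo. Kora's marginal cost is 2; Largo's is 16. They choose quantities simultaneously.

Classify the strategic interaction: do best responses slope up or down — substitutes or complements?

strategic substitutes

Mine Kora's profit: π = q_{Kora}(108 − 5q_{Kora} − 4q_{Largo}) − 2q_{Kora}.
∂π/∂q_{Kora} = 106 − 10q_{Kora} − 4q_{Largo} = 0 ⇒ q_{Kora} = 10.6 − 0.4q_{Largo}.
The best-response slope dq_{Kora}/dq_{Largo} = −0.4 < 0: the reaction function is downward-sloping, so the choices are strategic substitutes.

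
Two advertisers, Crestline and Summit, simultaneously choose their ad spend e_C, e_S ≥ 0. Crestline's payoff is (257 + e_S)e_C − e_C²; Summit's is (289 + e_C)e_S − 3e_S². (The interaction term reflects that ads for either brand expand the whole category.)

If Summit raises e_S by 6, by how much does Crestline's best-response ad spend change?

Expanding Crestline's payoff: 257e_C + e_Se_C − e_C².
∂π/∂e_C = 257 + e_S − 2e_C = 0, so e_C = 128.5 + 0.5e_S.
The reaction-function slope is 0.5, so a 6-unit rise in e_S moves e_C by 0.5 × 6 = 3. Crestline's best response rises — the actions are strategic complements.

3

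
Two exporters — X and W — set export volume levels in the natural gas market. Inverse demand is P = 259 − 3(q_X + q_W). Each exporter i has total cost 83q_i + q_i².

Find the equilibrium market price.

163

Exporter X's profit: π = q_X(259 − 3(q_X + q_W)) − 83q_X − q_X².
∂π/∂q_X = 176 − 8q_X − 3q_W = 0, so q_X = 22 − 0.375q_W.
By symmetry q_W = q_X; substituting into the reaction function, 1.375q_X = 22 and q_X = 16.
Equilibrium price: P = 259 − 3·32 = 163.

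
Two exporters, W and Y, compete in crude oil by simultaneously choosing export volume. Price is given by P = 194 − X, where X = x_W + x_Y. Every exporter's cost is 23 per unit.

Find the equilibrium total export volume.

114

Exporter W's profit: π = x_W(194 − (x_W + x_Y)) − 23x_W.
∂π/∂x_W = 171 − 2x_W − x_Y = 0, so x_W = 85.5 − 0.5x_Y.
By symmetry x_Y = x_W; substituting into the reaction function, 1.5x_W = 85.5 and x_W = 57.
Total export volume: 57 + 57 = 114.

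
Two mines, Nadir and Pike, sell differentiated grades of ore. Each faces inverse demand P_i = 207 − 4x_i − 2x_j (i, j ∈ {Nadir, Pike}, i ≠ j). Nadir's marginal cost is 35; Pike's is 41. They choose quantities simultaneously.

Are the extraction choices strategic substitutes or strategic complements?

strategic substitutes

Mine Nadir's profit: π = x_{Nadir}(207 − 4x_{Nadir} − 2x_{Pike}) − 35x_{Nadir}.
∂π/∂x_{Nadir} = 172 − 8x_{Nadir} − 2x_{Pike} = 0 ⇒ x_{Nadir} = 21.5 − 0.25x_{Pike}.
The best-response slope dx_{Nadir}/dx_{Pike} = −0.25 < 0: the reaction function is downward-sloping, so the choices are strategic substitutes.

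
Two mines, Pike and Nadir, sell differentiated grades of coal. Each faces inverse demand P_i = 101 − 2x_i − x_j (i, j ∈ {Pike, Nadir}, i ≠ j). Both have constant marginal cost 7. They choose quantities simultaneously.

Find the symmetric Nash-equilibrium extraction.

Mine Pike's profit: π = x_{Pike}(101 − 2x_{Pike} − x_{Nadir}) − 7x_{Pike}.
∂π/∂x_{Pike} = 94 − 4x_{Pike} − x_{Nadir} = 0 ⇒ x_{Pike} = 23.5 − 0.25x_{Nadir}.
By symmetry x_{Nadir} = x_{Pike}; substituting into the reaction function, 1.25x_{Pike} = 23.5 and x_{Pike} = 18.8.

18.8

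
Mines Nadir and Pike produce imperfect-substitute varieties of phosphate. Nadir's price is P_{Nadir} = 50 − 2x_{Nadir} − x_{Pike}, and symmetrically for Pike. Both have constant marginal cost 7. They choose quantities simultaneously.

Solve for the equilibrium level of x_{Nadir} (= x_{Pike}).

8.6

Mine Nadir's profit: π = x_{Nadir}(50 − 2x_{Nadir} − x_{Pike}) − 7x_{Nadir}.
∂π/∂x_{Nadir} = 43 − 4x_{Nadir} − x_{Pike} = 0 ⇒ x_{Nadir} = 10.75 − 0.25x_{Pike}.
The game is symmetric, so in equilibrium x_{Pike} = x_{Nadir}: the reaction function gives 1.25x_{Nadir} = 10.75, hence x_{Nadir} = 8.6.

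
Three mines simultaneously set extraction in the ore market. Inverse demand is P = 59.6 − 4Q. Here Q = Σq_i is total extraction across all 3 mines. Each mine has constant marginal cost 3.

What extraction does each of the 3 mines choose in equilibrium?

A representative mine's profit is π_i = q_i(59.6 − 4Q) − 3q_i, with Q = q_i + Σ_{j≠i} q_j.
First-order condition: 56.6 − 8q_i − 4Σ_{j≠i} q_j = 0.
With identical mines, set every q_j = q: then 56.6 − 8q − 8q = 0, i.e. q = 56.6/16 = 3.5375.

3.5375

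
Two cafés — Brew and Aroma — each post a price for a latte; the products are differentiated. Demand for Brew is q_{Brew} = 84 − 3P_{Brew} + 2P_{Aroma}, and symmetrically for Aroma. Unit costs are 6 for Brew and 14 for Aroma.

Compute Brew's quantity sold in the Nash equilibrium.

63

Brew's profit: π = (P_{Brew} − 6)(84 − 3P_{Brew} + 2P_{Aroma}).
∂π/∂P_{Brew} = 102 − 6P_{Brew} + 2P_{Aroma} = 0 ⇒ P_{Brew} = 17 + (1/3)P_{Aroma}.
Similarly P_{Aroma} = 21 + (1/3)P_{Brew}.
Solving the two reaction functions simultaneously: (1 − (1/3)(1/3))P_{Brew} = 17 + (1/3)·21, so (8/9)P_{Brew} = 24 and P_{Brew} = 27.
Then P_{Aroma} = 21 + (1/3)·27 = 30.
q_{Brew} = 84 − 3·27 + 2·30 = 63.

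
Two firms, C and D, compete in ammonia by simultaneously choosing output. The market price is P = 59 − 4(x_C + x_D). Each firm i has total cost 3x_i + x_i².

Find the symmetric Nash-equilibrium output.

Firm C's profit: π = x_C(59 − 4(x_C + x_D)) − 3x_C − x_C².
∂π/∂x_C = 56 − 10x_C − 4x_D = 0, so x_C = 5.6 − 0.4x_D.
By symmetry x_D = x_C; substituting into the reaction function, 1.4x_C = 5.6 and x_C = 4.

4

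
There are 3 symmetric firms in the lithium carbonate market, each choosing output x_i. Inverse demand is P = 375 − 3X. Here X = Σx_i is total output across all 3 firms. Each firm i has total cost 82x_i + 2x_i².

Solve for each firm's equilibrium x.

18.3125

A representative firm's profit is π_i = x_i(375 − 3X) − 82x_i − 2x_i², with X = x_i + Σ_{j≠i} x_j.
First-order condition: 293 − 10x_i − 3Σ_{j≠i} x_j = 0.
Imposing symmetry (x_j = x for all j) turns Σ_{j≠i} x_j into 2x, so 293 = 16x and x = 18.3125.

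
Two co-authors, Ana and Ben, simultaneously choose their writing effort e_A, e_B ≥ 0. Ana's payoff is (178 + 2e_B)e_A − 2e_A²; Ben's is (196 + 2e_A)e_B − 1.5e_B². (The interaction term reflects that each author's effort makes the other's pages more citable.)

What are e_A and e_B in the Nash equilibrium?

115.75, 142.5

Expanding Ana's payoff: 178e_A + 2e_Be_A − 2e_A².
∂π/∂e_A = 178 + 2e_B − 4e_A = 0, so e_A = 44.5 + 0.5e_B.
Likewise for Ben: e_B = 196/3 + (2/3)e_A.
Substituting the second reaction function into the first: e_A = 44.5 + 0.5(196/3 + (2/3)e_A), which gives (2/3)e_A = 463/6 ⇒ e_A = 115.75.
Then e_B = 196/3 + (2/3)·115.75 = 142.5.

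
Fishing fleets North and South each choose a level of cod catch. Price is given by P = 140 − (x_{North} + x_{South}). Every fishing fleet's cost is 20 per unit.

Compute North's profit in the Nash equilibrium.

Fishing fleet North's profit: π = x_{North}(140 − (x_{North} + x_{South})) − 20x_{North}.
∂π/∂x_{North} = 120 − 2x_{North} − x_{South} = 0, so x_{North} = 60 − 0.5x_{South}.
Setting x_{North} = x_{South} in the reaction function: x_{North} = 60 − 0.5x_{North}, so x_{North} = 60 / 1.5 = 40.
Price P = 140 − 80 = 60.
North's profit: (60 − 20)·40 = 1600.

1600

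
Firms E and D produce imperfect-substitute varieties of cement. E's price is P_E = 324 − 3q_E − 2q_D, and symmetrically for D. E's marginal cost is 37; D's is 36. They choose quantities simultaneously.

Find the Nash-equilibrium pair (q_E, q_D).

Firm E's profit: π = q_E(324 − 3q_E − 2q_D) − 37q_E.
∂π/∂q_E = 287 − 6q_E − 2q_D = 0 ⇒ q_E = 287/6 − (1/3)q_D.
Similarly q_D = 48 − (1/3)q_E.
Solving the two reaction functions simultaneously: (1 − (−1/3)(−1/3))q_E = 287/6 − (1/3)·48, so (8/9)q_E = 191/6 and q_E = 35.8125.
Then q_D = 48 − (1/3)·35.8125 = 36.0625.

35.8125, 36.0625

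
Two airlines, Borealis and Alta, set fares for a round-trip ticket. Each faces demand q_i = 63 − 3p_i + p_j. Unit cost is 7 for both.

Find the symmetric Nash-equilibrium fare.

16.8

Borealis's profit: π = (p_{Borealis} − 7)(63 − 3p_{Borealis} + p_{Alta}).
∂π/∂p_{Borealis} = 84 − 6p_{Borealis} + p_{Alta} = 0 ⇒ p_{Borealis} = 14 + (1/6)p_{Alta}.
By symmetry p_{Alta} = p_{Borealis}; substituting into the reaction function, (5/6)p_{Borealis} = 14 and p_{Borealis} = 16.8.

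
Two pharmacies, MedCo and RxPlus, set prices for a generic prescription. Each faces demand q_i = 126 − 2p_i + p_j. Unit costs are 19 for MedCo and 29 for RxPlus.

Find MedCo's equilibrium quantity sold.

74

MedCo's profit: π = (p_{MedCo} − 19)(126 − 2p_{MedCo} + p_{RxPlus}).
∂π/∂p_{MedCo} = 164 − 4p_{MedCo} + p_{RxPlus} = 0 ⇒ p_{MedCo} = 41 + 0.25p_{RxPlus}.
Similarly p_{RxPlus} = 46 + 0.25p_{MedCo}.
Solving the two reaction functions simultaneously: (1 − (0.25)(0.25))p_{MedCo} = 41 + 0.25·46, so 0.9375p_{MedCo} = 52.5 and p_{MedCo} = 56.
Then p_{RxPlus} = 46 + 0.25·56 = 60.
q_{MedCo} = 126 − 2·56 + 60 = 74.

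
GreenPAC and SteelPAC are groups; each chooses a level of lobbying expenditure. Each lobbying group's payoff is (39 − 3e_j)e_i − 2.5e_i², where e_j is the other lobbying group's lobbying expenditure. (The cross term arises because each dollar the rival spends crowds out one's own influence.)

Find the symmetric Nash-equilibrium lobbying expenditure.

4.875

GreenPAC's payoff is (39 − 3e_S)e_G − 2.5e_G².
∂π/∂e_G = 39 − 3e_S − 5e_G = 0, so e_G = 7.8 − 0.6e_S.
Setting e_G = e_S in the reaction function: e_G = 7.8 − 0.6e_G, so e_G = 7.8 / 1.6 = 4.875.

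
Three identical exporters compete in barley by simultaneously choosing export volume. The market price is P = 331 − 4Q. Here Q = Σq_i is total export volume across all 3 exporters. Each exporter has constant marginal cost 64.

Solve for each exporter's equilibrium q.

A representative exporter's profit is π_i = q_i(331 − 4Q) − 64q_i, with Q = q_i + Σ_{j≠i} q_j.
First-order condition: 267 − 8q_i − 4Σ_{j≠i} q_j = 0.
With identical exporters, set every q_j = q: then 267 − 8q − 8q = 0, i.e. q = 267/16 = 16.6875.

16.6875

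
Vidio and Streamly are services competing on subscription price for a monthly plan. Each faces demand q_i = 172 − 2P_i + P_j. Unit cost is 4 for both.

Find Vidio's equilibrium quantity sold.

112

Vidio's profit: π = (P_{Vidio} − 4)(172 − 2P_{Vidio} + P_{Streamly}).
∂π/∂P_{Vidio} = 180 − 4P_{Vidio} + P_{Streamly} = 0 ⇒ P_{Vidio} = 45 + 0.25P_{Streamly}.
By symmetry P_{Streamly} = P_{Vidio}; substituting into the reaction function, 0.75P_{Vidio} = 45 and P_{Vidio} = 60.
q_{Vidio} = 172 − 2·60 + 60 = 112.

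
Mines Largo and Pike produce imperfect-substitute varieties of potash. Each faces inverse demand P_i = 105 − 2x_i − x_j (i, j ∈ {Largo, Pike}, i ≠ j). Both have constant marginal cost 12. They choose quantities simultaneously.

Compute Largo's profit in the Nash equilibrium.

Mine Largo's profit: π = x_{Largo}(105 − 2x_{Largo} − x_{Pike}) − 12x_{Largo}.
∂π/∂x_{Largo} = 93 − 4x_{Largo} − x_{Pike} = 0 ⇒ x_{Largo} = 23.25 − 0.25x_{Pike}.
The game is symmetric, so in equilibrium x_{Pike} = x_{Largo}: the reaction function gives 1.25x_{Largo} = 23.25, hence x_{Largo} = 18.6.
P_{Largo} = 105 − 2·18.6 − 18.6 = 49.2.
Profit = (49.2 − 12)·18.6 = 691.92.

691.92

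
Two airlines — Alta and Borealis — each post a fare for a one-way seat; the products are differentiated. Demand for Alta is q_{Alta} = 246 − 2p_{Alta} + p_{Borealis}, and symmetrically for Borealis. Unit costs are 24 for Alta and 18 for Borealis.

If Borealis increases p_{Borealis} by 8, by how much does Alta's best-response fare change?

2

Alta's profit: π = (p_{Alta} − 24)(246 − 2p_{Alta} + p_{Borealis}).
∂π/∂p_{Alta} = 294 − 4p_{Alta} + p_{Borealis} = 0 ⇒ p_{Alta} = 73.5 + 0.25p_{Borealis}.
The reaction-function slope is 0.25, so an 8-unit rise in p_{Borealis} moves p_{Alta} by 0.25 × 8 = 2. Alta's best response rises — the actions are strategic complements.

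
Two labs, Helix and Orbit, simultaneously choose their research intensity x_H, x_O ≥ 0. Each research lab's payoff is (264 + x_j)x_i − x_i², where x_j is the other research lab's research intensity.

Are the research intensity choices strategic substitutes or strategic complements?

Helix's payoff is (264 + x_O)x_H − x_H².
∂π/∂x_H = 264 + x_O − 2x_H = 0, so x_H = 132 + 0.5x_O.
The best-response slope dx_H/dx_O = 0.5 > 0: the reaction function is upward-sloping, so the choices are strategic complements.

strategic complements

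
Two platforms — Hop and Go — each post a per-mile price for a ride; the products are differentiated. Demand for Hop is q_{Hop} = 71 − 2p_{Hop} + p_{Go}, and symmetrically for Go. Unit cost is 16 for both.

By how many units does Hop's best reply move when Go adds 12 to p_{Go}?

Hop's profit: π = (p_{Hop} − 16)(71 − 2p_{Hop} + p_{Go}).
∂π/∂p_{Hop} = 103 − 4p_{Hop} + p_{Go} = 0 ⇒ p_{Hop} = 25.75 + 0.25p_{Go}.
The reaction-function slope is 0.25, so a 12-unit rise in p_{Go} moves p_{Hop} by 0.25 × 12 = 3. Hop's best response rises — the actions are strategic complements.

3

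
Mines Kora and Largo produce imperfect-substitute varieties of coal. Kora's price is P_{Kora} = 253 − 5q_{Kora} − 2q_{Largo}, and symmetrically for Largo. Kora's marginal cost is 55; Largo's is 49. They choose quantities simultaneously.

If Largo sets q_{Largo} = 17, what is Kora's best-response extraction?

16.4

Mine Kora's profit: π = q_{Kora}(253 − 5q_{Kora} − 2q_{Largo}) − 55q_{Kora}.
∂π/∂q_{Kora} = 198 − 10q_{Kora} − 2q_{Largo} = 0 ⇒ q_{Kora} = 19.8 − 0.2q_{Largo}.
At q_{Largo} = 17: q_{Kora} = 19.8 − 0.2·17 = 16.4.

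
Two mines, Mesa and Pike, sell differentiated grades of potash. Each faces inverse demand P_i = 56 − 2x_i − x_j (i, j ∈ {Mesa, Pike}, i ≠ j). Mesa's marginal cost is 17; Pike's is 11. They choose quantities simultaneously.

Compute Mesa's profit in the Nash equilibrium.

109.52

Mine Mesa's profit: π = x_{Mesa}(56 − 2x_{Mesa} − x_{Pike}) − 17x_{Mesa}.
∂π/∂x_{Mesa} = 39 − 4x_{Mesa} − x_{Pike} = 0 ⇒ x_{Mesa} = 9.75 − 0.25x_{Pike}.
Similarly x_{Pike} = 11.25 − 0.25x_{Mesa}.
Substituting the second reaction function into the first: x_{Mesa} = 9.75 − 0.25(11.25 − 0.25x_{Mesa}), which gives 0.9375x_{Mesa} = 6.9375 ⇒ x_{Mesa} = 7.4.
Then x_{Pike} = 11.25 − 0.25·7.4 = 9.4.
P_{Mesa} = 56 − 2·7.4 − 9.4 = 31.8.
Profit = (31.8 − 17)·7.4 = 109.52.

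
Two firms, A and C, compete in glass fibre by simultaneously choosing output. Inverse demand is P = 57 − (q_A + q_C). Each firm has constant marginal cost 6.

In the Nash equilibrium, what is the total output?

34

Firm A's profit: π = q_A(57 − (q_A + q_C)) − 6q_A.
∂π/∂q_A = 51 − 2q_A − q_C = 0, so q_A = 25.5 − 0.5q_C.
By symmetry q_C = q_A; substituting into the reaction function, 1.5q_A = 25.5 and q_A = 17.
Total output: 17 + 17 = 34.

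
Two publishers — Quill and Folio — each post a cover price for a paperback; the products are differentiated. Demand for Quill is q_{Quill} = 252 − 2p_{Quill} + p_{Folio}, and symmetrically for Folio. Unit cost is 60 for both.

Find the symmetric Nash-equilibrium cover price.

Quill's profit: π = (p_{Quill} − 60)(252 − 2p_{Quill} + p_{Folio}).
∂π/∂p_{Quill} = 372 − 4p_{Quill} + p_{Folio} = 0 ⇒ p_{Quill} = 93 + 0.25p_{Folio}.
Setting p_{Quill} = p_{Folio} in the reaction function: p_{Quill} = 93 + 0.25p_{Quill}, so p_{Quill} = 93 / 0.75 = 124.

124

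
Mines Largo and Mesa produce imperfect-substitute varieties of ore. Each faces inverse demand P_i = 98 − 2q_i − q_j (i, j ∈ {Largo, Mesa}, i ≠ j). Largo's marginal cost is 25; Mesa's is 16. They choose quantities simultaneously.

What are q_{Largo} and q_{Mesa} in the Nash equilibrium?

Mine Largo's profit: π = q_{Largo}(98 − 2q_{Largo} − q_{Mesa}) − 25q_{Largo}.
∂π/∂q_{Largo} = 73 − 4q_{Largo} − q_{Mesa} = 0 ⇒ q_{Largo} = 18.25 − 0.25q_{Mesa}.
Similarly q_{Mesa} = 20.5 − 0.25q_{Largo}.
Solving the two reaction functions simultaneously: (1 − (−0.25)(−0.25))q_{Largo} = 18.25 − 0.25·20.5, so 0.9375q_{Largo} = 13.125 and q_{Largo} = 14.
Then q_{Mesa} = 20.5 − 0.25·14 = 17.

14, 17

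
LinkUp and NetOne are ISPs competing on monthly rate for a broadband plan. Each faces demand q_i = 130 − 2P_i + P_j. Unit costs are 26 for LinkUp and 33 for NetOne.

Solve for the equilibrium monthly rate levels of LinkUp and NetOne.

61.6, 64.4

LinkUp's profit: π = (P_{LinkUp} − 26)(130 − 2P_{LinkUp} + P_{NetOne}).
∂π/∂P_{LinkUp} = 182 − 4P_{LinkUp} + P_{NetOne} = 0 ⇒ P_{LinkUp} = 45.5 + 0.25P_{NetOne}.
Similarly P_{NetOne} = 49 + 0.25P_{LinkUp}.
Substituting the second reaction function into the first: P_{LinkUp} = 45.5 + 0.25(49 + 0.25P_{LinkUp}), which gives 0.9375P_{LinkUp} = 57.75 ⇒ P_{LinkUp} = 61.6.
Then P_{NetOne} = 49 + 0.25·61.6 = 64.4.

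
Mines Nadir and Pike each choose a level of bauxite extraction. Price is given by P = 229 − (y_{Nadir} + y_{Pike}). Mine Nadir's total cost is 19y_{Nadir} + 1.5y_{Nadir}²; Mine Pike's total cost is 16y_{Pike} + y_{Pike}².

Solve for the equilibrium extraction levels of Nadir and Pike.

Mine Nadir's profit: π = y_{Nadir}(229 − (y_{Nadir} + y_{Pike})) − 19y_{Nadir} − 1.5y_{Nadir}².
∂π/∂y_{Nadir} = 210 − 5y_{Nadir} − y_{Pike} = 0, so y_{Nadir} = 42 − 0.2y_{Pike}.
For Pike: ∂π/∂y_{Pike} = 213 − 4y_{Pike} − y_{Nadir} = 0 ⇒ y_{Pike} = 53.25 − 0.25y_{Nadir}.
Solving the two reaction functions simultaneously: (1 − (−0.2)(−0.25))y_{Nadir} = 42 − 0.2·53.25, so 0.95y_{Nadir} = 31.35 and y_{Nadir} = 33.
Then y_{Pike} = 53.25 − 0.25·33 = 45.

33, 45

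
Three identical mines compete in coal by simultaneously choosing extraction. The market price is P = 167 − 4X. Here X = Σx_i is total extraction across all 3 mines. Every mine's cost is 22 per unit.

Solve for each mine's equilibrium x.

9.0625

A representative mine's profit is π_i = x_i(167 − 4X) − 22x_i, with X = x_i + Σ_{j≠i} x_j.
First-order condition: 145 − 8x_i − 4Σ_{j≠i} x_j = 0.
Imposing symmetry (x_j = x for all j) turns Σ_{j≠i} x_j into 2x, so 145 = 16x and x = 9.0625.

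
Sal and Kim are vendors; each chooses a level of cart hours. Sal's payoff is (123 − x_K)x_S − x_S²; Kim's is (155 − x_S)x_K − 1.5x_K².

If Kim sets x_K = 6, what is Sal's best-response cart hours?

58.5

Expanding Sal's payoff: 123x_S − x_Kx_S − x_S².
∂π/∂x_S = 123 − x_K − 2x_S = 0, so x_S = 61.5 − 0.5x_K.
At x_K = 6: x_S = 61.5 − 0.5·6 = 58.5.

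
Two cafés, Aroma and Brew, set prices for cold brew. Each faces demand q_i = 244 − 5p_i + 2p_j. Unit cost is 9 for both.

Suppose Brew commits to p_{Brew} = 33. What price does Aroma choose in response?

35.5

Aroma's profit: π = (p_{Aroma} − 9)(244 − 5p_{Aroma} + 2p_{Brew}).
∂π/∂p_{Aroma} = 289 − 10p_{Aroma} + 2p_{Brew} = 0 ⇒ p_{Aroma} = 28.9 + 0.2p_{Brew}.
At p_{Brew} = 33: p_{Aroma} = 28.9 + 0.2·33 = 35.5.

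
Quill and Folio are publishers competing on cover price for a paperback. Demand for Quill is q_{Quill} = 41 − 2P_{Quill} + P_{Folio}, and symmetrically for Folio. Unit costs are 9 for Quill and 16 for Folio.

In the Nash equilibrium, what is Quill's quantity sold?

23.2

Quill's profit: π = (P_{Quill} − 9)(41 − 2P_{Quill} + P_{Folio}).
∂π/∂P_{Quill} = 59 − 4P_{Quill} + P_{Folio} = 0 ⇒ P_{Quill} = 14.75 + 0.25P_{Folio}.
Similarly P_{Folio} = 18.25 + 0.25P_{Quill}.
Plugging P_{Folio} into Quill's best response: P_{Quill} = 14.75 + 0.25(18.25 + 0.25P_{Quill}) ⇒ 0.9375P_{Quill} = 19.3125, so P_{Quill} = 20.6.
Then P_{Folio} = 18.25 + 0.25·20.6 = 23.4.
q_{Quill} = 41 − 2·20.6 + 23.4 = 23.2.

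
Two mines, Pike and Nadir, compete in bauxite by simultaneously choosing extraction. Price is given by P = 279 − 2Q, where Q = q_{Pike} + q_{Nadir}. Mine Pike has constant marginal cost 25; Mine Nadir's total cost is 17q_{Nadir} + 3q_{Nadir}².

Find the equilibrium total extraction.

Mine Pike's profit: π = q_{Pike}(279 − 2(q_{Pike} + q_{Nadir})) − 25q_{Pike}.
∂π/∂q_{Pike} = 254 − 4q_{Pike} − 2q_{Nadir} = 0, so q_{Pike} = 63.5 − 0.5q_{Nadir}.
For Nadir: ∂π/∂q_{Nadir} = 262 − 10q_{Nadir} − 2q_{Pike} = 0 ⇒ q_{Nadir} = 26.2 − 0.2q_{Pike}.
Solving the two reaction functions simultaneously: (1 − (−0.5)(−0.2))q_{Pike} = 63.5 − 0.5·26.2, so 0.9q_{Pike} = 50.4 and q_{Pike} = 56.
Then q_{Nadir} = 26.2 − 0.2·56 = 15.
Total extraction: 56 + 15 = 71.

71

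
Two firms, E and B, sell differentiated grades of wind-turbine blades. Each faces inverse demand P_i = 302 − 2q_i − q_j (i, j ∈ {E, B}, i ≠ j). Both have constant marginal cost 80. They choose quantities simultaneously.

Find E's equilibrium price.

Firm E's profit: π = q_E(302 − 2q_E − q_B) − 80q_E.
∂π/∂q_E = 222 − 4q_E − q_B = 0 ⇒ q_E = 55.5 − 0.25q_B.
The game is symmetric, so in equilibrium q_B = q_E: the reaction function gives 1.25q_E = 55.5, hence q_E = 44.4.
P_E = 302 − 2·44.4 − 44.4 = 168.8.

168.8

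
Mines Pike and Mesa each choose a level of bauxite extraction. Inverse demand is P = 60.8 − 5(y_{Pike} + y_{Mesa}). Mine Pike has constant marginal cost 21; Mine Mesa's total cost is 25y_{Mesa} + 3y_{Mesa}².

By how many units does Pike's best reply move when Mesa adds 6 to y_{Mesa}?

Mine Pike's profit: π = y_{Pike}(60.8 − 5(y_{Pike} + y_{Mesa})) − 21y_{Pike}.
∂π/∂y_{Pike} = 39.8 − 10y_{Pike} − 5y_{Mesa} = 0, so y_{Pike} = 3.98 − 0.5y_{Mesa}.
The reaction-function slope is −0.5, so a 6-unit rise in y_{Mesa} moves y_{Pike} by −0.5 × 6 = −3. Pike's best response falls — the actions are strategic substitutes.

-3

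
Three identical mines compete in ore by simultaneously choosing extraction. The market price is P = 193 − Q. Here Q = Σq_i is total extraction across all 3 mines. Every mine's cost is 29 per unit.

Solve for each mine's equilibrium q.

41

A representative mine's profit is π_i = q_i(193 − Q) − 29q_i, with Q = q_i + Σ_{j≠i} q_j.
First-order condition: 164 − 2q_i − Σ_{j≠i} q_j = 0.
In a symmetric equilibrium every mine chooses the same q, so Σ_{j≠i} q_j = 2q. The condition becomes 164 − 4q = 0, giving q = 164/4 = 41.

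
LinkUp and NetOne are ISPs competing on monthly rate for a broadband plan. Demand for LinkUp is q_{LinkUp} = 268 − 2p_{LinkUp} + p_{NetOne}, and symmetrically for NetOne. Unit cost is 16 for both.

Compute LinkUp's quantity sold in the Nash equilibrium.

LinkUp's profit: π = (p_{LinkUp} − 16)(268 − 2p_{LinkUp} + p_{NetOne}).
∂π/∂p_{LinkUp} = 300 − 4p_{LinkUp} + p_{NetOne} = 0 ⇒ p_{LinkUp} = 75 + 0.25p_{NetOne}.
Setting p_{LinkUp} = p_{NetOne} in the reaction function: p_{LinkUp} = 75 + 0.25p_{LinkUp}, so p_{LinkUp} = 75 / 0.75 = 100.
q_{LinkUp} = 268 − 2·100 + 100 = 168.

168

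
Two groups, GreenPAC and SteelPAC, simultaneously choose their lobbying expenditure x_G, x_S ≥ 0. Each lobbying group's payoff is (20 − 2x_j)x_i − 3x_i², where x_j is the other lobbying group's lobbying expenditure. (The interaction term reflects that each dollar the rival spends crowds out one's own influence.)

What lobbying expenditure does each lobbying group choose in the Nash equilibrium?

2.5

GreenPAC's payoff is (20 − 2x_S)x_G − 3x_G².
∂π/∂x_G = 20 − 2x_S − 6x_G = 0, so x_G = 10/3 − (1/3)x_S.
Setting x_G = x_S in the reaction function: x_G = 10/3 − (1/3)x_G, so x_G = (10/3) / (4/3) = 2.5.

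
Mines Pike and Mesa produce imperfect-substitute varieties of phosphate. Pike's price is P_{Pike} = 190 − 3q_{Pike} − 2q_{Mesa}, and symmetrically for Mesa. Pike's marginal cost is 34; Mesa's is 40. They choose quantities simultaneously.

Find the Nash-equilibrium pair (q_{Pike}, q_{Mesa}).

Mine Pike's profit: π = q_{Pike}(190 − 3q_{Pike} − 2q_{Mesa}) − 34q_{Pike}.
∂π/∂q_{Pike} = 156 − 6q_{Pike} − 2q_{Mesa} = 0 ⇒ q_{Pike} = 26 − (1/3)q_{Mesa}.
Similarly q_{Mesa} = 25 − (1/3)q_{Pike}.
Substituting the second reaction function into the first: q_{Pike} = 26 − (1/3)(25 − (1/3)q_{Pike}), which gives (8/9)q_{Pike} = 53/3 ⇒ q_{Pike} = 19.875.
Then q_{Mesa} = 25 − (1/3)·19.875 = 18.375.

19.875, 18.375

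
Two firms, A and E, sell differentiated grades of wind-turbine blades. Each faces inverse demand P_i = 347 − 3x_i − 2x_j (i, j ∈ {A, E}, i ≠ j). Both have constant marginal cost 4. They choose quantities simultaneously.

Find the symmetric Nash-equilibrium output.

42.875

Firm A's profit: π = x_A(347 − 3x_A − 2x_E) − 4x_A.
∂π/∂x_A = 343 − 6x_A − 2x_E = 0 ⇒ x_A = 343/6 − (1/3)x_E.
Setting x_A = x_E in the reaction function: x_A = 343/6 − (1/3)x_A, so x_A = (343/6) / (4/3) = 42.875.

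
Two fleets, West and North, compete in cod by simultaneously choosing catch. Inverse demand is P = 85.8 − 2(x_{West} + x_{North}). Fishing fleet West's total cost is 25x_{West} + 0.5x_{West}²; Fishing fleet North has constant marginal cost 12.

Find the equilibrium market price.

Fishing fleet West's profit: π = x_{West}(85.8 − 2(x_{West} + x_{North})) − 25x_{West} − 0.5x_{West}².
∂π/∂x_{West} = 60.8 − 5x_{West} − 2x_{North} = 0, so x_{West} = 12.16 − 0.4x_{North}.
For North: ∂π/∂x_{North} = 73.8 − 4x_{North} − 2x_{West} = 0 ⇒ x_{North} = 18.45 − 0.5x_{West}.
Plugging x_{North} into West's best response: x_{West} = 12.16 − 0.4(18.45 − 0.5x_{West}) ⇒ 0.8x_{West} = 4.78, so x_{West} = 5.975.
Then x_{North} = 18.45 − 0.5·5.975 = 15.4625.
Equilibrium price: P = 85.8 − 2·21.4375 = 42.925.

42.925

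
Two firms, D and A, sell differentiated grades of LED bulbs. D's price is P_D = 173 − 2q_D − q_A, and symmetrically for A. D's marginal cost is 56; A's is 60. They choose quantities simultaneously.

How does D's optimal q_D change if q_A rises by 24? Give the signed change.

Firm D's profit: π = q_D(173 − 2q_D − q_A) − 56q_D.
∂π/∂q_D = 117 − 4q_D − q_A = 0 ⇒ q_D = 29.25 − 0.25q_A.
The reaction-function slope is −0.25, so a 24-unit rise in q_A moves q_D by −0.25 × 24 = −6. D's best response falls — the actions are strategic substitutes.

-6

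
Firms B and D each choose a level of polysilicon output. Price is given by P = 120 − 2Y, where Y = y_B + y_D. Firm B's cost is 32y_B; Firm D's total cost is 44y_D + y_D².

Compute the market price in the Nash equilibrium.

Firm B's profit: π = y_B(120 − 2(y_B + y_D)) − 32y_B.
∂π/∂y_B = 88 − 4y_B − 2y_D = 0, so y_B = 22 − 0.5y_D.
For D: ∂π/∂y_D = 76 − 6y_D − 2y_B = 0 ⇒ y_D = 38/3 − (1/3)y_B.
Substituting the second reaction function into the first: y_B = 22 − 0.5(38/3 − (1/3)y_B), which gives (5/6)y_B = 47/3 ⇒ y_B = 18.8.
Then y_D = 38/3 − (1/3)·18.8 = 6.4.
Equilibrium price: P = 120 − 2·25.2 = 69.6.

69.6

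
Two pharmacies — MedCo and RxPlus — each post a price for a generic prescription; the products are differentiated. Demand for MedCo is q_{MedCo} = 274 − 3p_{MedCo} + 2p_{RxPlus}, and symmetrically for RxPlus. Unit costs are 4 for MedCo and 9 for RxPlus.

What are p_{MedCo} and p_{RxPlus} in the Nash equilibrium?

MedCo's profit: π = (p_{MedCo} − 4)(274 − 3p_{MedCo} + 2p_{RxPlus}).
∂π/∂p_{MedCo} = 286 − 6p_{MedCo} + 2p_{RxPlus} = 0 ⇒ p_{MedCo} = 143/3 + (1/3)p_{RxPlus}.
Similarly p_{RxPlus} = 301/6 + (1/3)p_{MedCo}.
Plugging p_{RxPlus} into MedCo's best response: p_{MedCo} = 143/3 + (1/3)(301/6 + (1/3)p_{MedCo}) ⇒ (8/9)p_{MedCo} = 1159/18, so p_{MedCo} = 72.4375.
Then p_{RxPlus} = 301/6 + (1/3)·72.4375 = 74.3125.

72.4375, 74.3125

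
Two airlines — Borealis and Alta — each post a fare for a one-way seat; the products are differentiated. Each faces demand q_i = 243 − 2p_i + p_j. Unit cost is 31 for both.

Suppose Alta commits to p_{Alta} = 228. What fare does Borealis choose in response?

133.25

Borealis's profit: π = (p_{Borealis} − 31)(243 − 2p_{Borealis} + p_{Alta}).
∂π/∂p_{Borealis} = 305 − 4p_{Borealis} + p_{Alta} = 0 ⇒ p_{Borealis} = 76.25 + 0.25p_{Alta}.
At p_{Alta} = 228: p_{Borealis} = 76.25 + 0.25·228 = 133.25.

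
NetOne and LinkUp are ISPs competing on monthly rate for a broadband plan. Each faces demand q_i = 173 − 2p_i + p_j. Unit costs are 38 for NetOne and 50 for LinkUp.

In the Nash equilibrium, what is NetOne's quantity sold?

93.2

NetOne's profit: π = (p_{NetOne} − 38)(173 − 2p_{NetOne} + p_{LinkUp}).
∂π/∂p_{NetOne} = 249 − 4p_{NetOne} + p_{LinkUp} = 0 ⇒ p_{NetOne} = 62.25 + 0.25p_{LinkUp}.
Similarly p_{LinkUp} = 68.25 + 0.25p_{NetOne}.
Substituting the second reaction function into the first: p_{NetOne} = 62.25 + 0.25(68.25 + 0.25p_{NetOne}), which gives 0.9375p_{NetOne} = 79.3125 ⇒ p_{NetOne} = 84.6.
Then p_{LinkUp} = 68.25 + 0.25·84.6 = 89.4.
q_{NetOne} = 173 − 2·84.6 + 89.4 = 93.2.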